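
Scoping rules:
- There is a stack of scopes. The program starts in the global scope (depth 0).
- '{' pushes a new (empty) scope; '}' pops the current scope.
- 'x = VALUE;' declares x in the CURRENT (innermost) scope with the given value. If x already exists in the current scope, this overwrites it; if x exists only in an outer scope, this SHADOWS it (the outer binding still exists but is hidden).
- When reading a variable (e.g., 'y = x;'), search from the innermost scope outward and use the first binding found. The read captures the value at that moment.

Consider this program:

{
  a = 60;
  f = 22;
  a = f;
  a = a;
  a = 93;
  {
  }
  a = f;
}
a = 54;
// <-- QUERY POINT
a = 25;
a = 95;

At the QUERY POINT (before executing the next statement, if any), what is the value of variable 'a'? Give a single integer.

Answer: 54

Derivation:
Step 1: enter scope (depth=1)
Step 2: declare a=60 at depth 1
Step 3: declare f=22 at depth 1
Step 4: declare a=(read f)=22 at depth 1
Step 5: declare a=(read a)=22 at depth 1
Step 6: declare a=93 at depth 1
Step 7: enter scope (depth=2)
Step 8: exit scope (depth=1)
Step 9: declare a=(read f)=22 at depth 1
Step 10: exit scope (depth=0)
Step 11: declare a=54 at depth 0
Visible at query point: a=54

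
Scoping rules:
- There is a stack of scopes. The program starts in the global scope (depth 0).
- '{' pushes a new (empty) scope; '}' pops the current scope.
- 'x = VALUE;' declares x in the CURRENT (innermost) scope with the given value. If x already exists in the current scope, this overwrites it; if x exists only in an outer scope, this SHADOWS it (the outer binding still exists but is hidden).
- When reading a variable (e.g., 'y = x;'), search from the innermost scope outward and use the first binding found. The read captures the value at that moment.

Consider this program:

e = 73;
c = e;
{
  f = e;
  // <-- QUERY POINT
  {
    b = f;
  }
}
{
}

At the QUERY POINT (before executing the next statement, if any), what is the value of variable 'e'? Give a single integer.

Step 1: declare e=73 at depth 0
Step 2: declare c=(read e)=73 at depth 0
Step 3: enter scope (depth=1)
Step 4: declare f=(read e)=73 at depth 1
Visible at query point: c=73 e=73 f=73

Answer: 73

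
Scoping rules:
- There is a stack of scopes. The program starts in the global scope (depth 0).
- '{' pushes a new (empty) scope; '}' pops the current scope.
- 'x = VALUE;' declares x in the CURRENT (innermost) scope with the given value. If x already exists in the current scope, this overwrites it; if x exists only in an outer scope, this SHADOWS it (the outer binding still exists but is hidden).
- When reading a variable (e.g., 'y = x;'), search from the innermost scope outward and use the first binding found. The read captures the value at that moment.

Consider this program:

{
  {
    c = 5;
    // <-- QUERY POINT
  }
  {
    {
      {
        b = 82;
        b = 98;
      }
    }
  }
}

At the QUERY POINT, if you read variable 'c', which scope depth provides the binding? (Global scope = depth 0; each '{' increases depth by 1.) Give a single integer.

Step 1: enter scope (depth=1)
Step 2: enter scope (depth=2)
Step 3: declare c=5 at depth 2
Visible at query point: c=5

Answer: 2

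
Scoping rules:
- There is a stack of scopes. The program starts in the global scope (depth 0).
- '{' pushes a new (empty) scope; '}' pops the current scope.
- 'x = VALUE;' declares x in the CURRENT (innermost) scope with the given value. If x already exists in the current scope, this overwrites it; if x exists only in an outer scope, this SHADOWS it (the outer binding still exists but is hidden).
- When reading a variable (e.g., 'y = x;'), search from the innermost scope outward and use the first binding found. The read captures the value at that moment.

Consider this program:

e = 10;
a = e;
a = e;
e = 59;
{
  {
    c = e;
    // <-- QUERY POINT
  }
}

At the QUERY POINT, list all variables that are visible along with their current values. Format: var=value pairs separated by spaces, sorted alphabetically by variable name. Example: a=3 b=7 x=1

Answer: a=10 c=59 e=59

Derivation:
Step 1: declare e=10 at depth 0
Step 2: declare a=(read e)=10 at depth 0
Step 3: declare a=(read e)=10 at depth 0
Step 4: declare e=59 at depth 0
Step 5: enter scope (depth=1)
Step 6: enter scope (depth=2)
Step 7: declare c=(read e)=59 at depth 2
Visible at query point: a=10 c=59 e=59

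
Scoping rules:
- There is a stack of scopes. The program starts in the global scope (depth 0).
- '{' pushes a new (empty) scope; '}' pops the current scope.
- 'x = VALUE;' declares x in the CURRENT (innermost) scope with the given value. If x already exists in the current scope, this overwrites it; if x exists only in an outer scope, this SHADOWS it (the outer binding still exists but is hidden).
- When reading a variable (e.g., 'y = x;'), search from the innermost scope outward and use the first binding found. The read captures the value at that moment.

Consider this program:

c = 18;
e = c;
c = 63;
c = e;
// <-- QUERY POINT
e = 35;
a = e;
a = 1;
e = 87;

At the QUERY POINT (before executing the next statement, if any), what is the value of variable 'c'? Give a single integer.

Step 1: declare c=18 at depth 0
Step 2: declare e=(read c)=18 at depth 0
Step 3: declare c=63 at depth 0
Step 4: declare c=(read e)=18 at depth 0
Visible at query point: c=18 e=18

Answer: 18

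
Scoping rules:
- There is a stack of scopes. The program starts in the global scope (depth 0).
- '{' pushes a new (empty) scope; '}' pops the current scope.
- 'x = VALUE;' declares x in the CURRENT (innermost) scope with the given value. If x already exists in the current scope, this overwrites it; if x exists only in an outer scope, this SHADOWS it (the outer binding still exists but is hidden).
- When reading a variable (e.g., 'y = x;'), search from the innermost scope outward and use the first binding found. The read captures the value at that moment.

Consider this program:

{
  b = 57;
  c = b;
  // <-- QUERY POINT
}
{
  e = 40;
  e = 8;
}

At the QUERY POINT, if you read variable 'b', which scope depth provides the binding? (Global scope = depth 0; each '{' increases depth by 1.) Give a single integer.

Answer: 1

Derivation:
Step 1: enter scope (depth=1)
Step 2: declare b=57 at depth 1
Step 3: declare c=(read b)=57 at depth 1
Visible at query point: b=57 c=57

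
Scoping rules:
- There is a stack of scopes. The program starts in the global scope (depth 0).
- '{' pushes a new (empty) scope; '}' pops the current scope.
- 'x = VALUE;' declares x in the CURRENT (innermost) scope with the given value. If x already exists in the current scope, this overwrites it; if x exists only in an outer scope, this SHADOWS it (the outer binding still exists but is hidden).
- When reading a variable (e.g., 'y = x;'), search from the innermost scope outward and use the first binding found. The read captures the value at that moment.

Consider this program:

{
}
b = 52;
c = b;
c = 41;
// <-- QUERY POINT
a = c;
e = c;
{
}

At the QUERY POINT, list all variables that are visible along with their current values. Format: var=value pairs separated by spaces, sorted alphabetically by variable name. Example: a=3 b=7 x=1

Step 1: enter scope (depth=1)
Step 2: exit scope (depth=0)
Step 3: declare b=52 at depth 0
Step 4: declare c=(read b)=52 at depth 0
Step 5: declare c=41 at depth 0
Visible at query point: b=52 c=41

Answer: b=52 c=41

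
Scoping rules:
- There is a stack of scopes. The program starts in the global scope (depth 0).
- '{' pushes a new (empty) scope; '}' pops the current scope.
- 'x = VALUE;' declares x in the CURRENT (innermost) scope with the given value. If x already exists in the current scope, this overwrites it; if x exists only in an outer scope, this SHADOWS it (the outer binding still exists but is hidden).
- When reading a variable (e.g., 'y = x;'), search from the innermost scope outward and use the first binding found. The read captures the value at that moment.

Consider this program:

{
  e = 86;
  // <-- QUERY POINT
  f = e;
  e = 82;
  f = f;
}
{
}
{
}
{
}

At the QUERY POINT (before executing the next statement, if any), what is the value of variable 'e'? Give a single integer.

Step 1: enter scope (depth=1)
Step 2: declare e=86 at depth 1
Visible at query point: e=86

Answer: 86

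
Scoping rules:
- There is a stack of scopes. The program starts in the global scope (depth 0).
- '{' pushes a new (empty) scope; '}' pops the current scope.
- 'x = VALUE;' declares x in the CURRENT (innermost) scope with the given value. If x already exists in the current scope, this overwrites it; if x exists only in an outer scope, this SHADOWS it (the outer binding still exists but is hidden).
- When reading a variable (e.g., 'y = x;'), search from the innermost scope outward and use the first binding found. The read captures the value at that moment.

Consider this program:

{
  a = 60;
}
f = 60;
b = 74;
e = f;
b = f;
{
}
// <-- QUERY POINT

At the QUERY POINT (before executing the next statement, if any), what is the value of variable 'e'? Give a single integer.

Step 1: enter scope (depth=1)
Step 2: declare a=60 at depth 1
Step 3: exit scope (depth=0)
Step 4: declare f=60 at depth 0
Step 5: declare b=74 at depth 0
Step 6: declare e=(read f)=60 at depth 0
Step 7: declare b=(read f)=60 at depth 0
Step 8: enter scope (depth=1)
Step 9: exit scope (depth=0)
Visible at query point: b=60 e=60 f=60

Answer: 60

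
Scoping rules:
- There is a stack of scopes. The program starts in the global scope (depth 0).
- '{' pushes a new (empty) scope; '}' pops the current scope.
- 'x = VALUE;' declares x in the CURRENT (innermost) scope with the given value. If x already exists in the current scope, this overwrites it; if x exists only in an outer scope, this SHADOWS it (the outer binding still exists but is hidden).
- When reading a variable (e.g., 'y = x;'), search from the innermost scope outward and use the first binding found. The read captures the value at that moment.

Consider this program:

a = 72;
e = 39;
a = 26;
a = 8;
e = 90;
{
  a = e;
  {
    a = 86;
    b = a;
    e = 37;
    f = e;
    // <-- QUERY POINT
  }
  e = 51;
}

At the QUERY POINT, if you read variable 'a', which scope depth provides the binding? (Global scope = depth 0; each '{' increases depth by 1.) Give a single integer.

Answer: 2

Derivation:
Step 1: declare a=72 at depth 0
Step 2: declare e=39 at depth 0
Step 3: declare a=26 at depth 0
Step 4: declare a=8 at depth 0
Step 5: declare e=90 at depth 0
Step 6: enter scope (depth=1)
Step 7: declare a=(read e)=90 at depth 1
Step 8: enter scope (depth=2)
Step 9: declare a=86 at depth 2
Step 10: declare b=(read a)=86 at depth 2
Step 11: declare e=37 at depth 2
Step 12: declare f=(read e)=37 at depth 2
Visible at query point: a=86 b=86 e=37 f=37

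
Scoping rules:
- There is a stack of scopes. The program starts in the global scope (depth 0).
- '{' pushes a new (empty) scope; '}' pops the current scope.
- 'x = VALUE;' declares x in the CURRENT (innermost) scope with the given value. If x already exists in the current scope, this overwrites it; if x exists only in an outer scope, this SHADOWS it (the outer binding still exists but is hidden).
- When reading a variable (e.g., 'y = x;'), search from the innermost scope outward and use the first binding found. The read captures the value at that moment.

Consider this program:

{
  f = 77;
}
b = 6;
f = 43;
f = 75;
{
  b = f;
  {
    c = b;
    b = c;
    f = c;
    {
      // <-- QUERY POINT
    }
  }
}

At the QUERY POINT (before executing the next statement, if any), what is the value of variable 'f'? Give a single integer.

Answer: 75

Derivation:
Step 1: enter scope (depth=1)
Step 2: declare f=77 at depth 1
Step 3: exit scope (depth=0)
Step 4: declare b=6 at depth 0
Step 5: declare f=43 at depth 0
Step 6: declare f=75 at depth 0
Step 7: enter scope (depth=1)
Step 8: declare b=(read f)=75 at depth 1
Step 9: enter scope (depth=2)
Step 10: declare c=(read b)=75 at depth 2
Step 11: declare b=(read c)=75 at depth 2
Step 12: declare f=(read c)=75 at depth 2
Step 13: enter scope (depth=3)
Visible at query point: b=75 c=75 f=75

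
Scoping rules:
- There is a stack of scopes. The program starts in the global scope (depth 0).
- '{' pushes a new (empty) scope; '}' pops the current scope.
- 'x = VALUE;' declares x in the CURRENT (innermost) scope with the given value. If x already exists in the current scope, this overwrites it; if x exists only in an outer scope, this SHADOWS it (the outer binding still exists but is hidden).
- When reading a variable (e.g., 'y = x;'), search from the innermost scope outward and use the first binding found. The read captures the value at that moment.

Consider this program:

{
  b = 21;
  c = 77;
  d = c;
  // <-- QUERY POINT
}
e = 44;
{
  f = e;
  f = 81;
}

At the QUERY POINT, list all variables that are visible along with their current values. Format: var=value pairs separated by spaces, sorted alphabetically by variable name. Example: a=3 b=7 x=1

Step 1: enter scope (depth=1)
Step 2: declare b=21 at depth 1
Step 3: declare c=77 at depth 1
Step 4: declare d=(read c)=77 at depth 1
Visible at query point: b=21 c=77 d=77

Answer: b=21 c=77 d=77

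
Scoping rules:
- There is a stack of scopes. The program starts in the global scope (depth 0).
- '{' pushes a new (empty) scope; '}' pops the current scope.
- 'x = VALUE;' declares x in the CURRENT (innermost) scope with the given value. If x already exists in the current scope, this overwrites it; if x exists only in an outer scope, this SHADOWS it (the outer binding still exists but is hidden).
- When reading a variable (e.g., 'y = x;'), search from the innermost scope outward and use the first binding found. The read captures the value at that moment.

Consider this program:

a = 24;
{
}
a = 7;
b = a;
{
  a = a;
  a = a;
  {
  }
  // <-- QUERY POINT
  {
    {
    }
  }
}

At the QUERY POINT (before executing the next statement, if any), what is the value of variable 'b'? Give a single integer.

Answer: 7

Derivation:
Step 1: declare a=24 at depth 0
Step 2: enter scope (depth=1)
Step 3: exit scope (depth=0)
Step 4: declare a=7 at depth 0
Step 5: declare b=(read a)=7 at depth 0
Step 6: enter scope (depth=1)
Step 7: declare a=(read a)=7 at depth 1
Step 8: declare a=(read a)=7 at depth 1
Step 9: enter scope (depth=2)
Step 10: exit scope (depth=1)
Visible at query point: a=7 b=7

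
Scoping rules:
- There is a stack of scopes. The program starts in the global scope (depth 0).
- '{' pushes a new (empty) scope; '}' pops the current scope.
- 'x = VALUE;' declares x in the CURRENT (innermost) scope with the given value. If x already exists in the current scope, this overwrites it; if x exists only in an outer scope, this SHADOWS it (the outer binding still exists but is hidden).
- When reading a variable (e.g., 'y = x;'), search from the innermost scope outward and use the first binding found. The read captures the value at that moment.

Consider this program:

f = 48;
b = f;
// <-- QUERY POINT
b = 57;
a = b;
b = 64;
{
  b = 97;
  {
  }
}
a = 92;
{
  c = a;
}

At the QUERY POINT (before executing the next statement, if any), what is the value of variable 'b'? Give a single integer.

Step 1: declare f=48 at depth 0
Step 2: declare b=(read f)=48 at depth 0
Visible at query point: b=48 f=48

Answer: 48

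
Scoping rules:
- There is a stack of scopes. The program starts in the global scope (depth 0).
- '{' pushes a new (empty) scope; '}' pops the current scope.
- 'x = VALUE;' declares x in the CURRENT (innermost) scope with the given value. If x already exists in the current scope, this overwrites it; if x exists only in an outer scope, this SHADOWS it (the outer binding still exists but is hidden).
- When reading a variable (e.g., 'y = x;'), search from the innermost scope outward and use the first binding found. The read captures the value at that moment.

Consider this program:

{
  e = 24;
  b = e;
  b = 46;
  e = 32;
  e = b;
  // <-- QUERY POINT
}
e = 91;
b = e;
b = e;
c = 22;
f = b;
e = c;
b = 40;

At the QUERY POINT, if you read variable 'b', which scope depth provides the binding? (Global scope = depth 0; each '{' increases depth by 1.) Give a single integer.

Step 1: enter scope (depth=1)
Step 2: declare e=24 at depth 1
Step 3: declare b=(read e)=24 at depth 1
Step 4: declare b=46 at depth 1
Step 5: declare e=32 at depth 1
Step 6: declare e=(read b)=46 at depth 1
Visible at query point: b=46 e=46

Answer: 1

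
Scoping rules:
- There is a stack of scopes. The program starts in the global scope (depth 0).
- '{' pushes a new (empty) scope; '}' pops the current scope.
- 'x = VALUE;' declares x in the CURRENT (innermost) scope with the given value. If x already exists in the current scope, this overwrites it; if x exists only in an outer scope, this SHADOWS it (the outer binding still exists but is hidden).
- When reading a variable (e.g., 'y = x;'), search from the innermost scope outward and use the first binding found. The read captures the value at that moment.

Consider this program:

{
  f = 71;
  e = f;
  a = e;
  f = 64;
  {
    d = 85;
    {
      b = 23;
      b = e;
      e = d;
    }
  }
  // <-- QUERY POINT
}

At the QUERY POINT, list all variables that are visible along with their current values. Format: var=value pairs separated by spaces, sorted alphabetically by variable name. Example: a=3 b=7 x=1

Step 1: enter scope (depth=1)
Step 2: declare f=71 at depth 1
Step 3: declare e=(read f)=71 at depth 1
Step 4: declare a=(read e)=71 at depth 1
Step 5: declare f=64 at depth 1
Step 6: enter scope (depth=2)
Step 7: declare d=85 at depth 2
Step 8: enter scope (depth=3)
Step 9: declare b=23 at depth 3
Step 10: declare b=(read e)=71 at depth 3
Step 11: declare e=(read d)=85 at depth 3
Step 12: exit scope (depth=2)
Step 13: exit scope (depth=1)
Visible at query point: a=71 e=71 f=64

Answer: a=71 e=71 f=64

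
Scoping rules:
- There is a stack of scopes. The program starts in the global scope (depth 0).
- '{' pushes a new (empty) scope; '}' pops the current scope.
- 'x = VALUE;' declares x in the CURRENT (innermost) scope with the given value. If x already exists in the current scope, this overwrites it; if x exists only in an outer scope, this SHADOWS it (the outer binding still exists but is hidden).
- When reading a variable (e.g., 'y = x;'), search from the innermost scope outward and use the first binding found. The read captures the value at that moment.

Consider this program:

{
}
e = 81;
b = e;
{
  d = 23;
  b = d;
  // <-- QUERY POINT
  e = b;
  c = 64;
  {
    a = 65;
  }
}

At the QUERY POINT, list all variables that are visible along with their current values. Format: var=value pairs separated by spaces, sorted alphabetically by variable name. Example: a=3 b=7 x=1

Answer: b=23 d=23 e=81

Derivation:
Step 1: enter scope (depth=1)
Step 2: exit scope (depth=0)
Step 3: declare e=81 at depth 0
Step 4: declare b=(read e)=81 at depth 0
Step 5: enter scope (depth=1)
Step 6: declare d=23 at depth 1
Step 7: declare b=(read d)=23 at depth 1
Visible at query point: b=23 d=23 e=81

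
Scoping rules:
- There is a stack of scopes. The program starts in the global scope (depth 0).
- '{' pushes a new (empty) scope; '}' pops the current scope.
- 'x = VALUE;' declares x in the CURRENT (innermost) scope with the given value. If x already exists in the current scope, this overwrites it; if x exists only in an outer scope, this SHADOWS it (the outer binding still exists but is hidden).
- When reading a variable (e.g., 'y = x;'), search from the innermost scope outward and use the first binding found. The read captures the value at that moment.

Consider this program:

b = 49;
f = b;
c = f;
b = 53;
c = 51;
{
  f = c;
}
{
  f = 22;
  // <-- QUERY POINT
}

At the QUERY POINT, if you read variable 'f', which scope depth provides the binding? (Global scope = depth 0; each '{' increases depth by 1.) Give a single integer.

Answer: 1

Derivation:
Step 1: declare b=49 at depth 0
Step 2: declare f=(read b)=49 at depth 0
Step 3: declare c=(read f)=49 at depth 0
Step 4: declare b=53 at depth 0
Step 5: declare c=51 at depth 0
Step 6: enter scope (depth=1)
Step 7: declare f=(read c)=51 at depth 1
Step 8: exit scope (depth=0)
Step 9: enter scope (depth=1)
Step 10: declare f=22 at depth 1
Visible at query point: b=53 c=51 f=22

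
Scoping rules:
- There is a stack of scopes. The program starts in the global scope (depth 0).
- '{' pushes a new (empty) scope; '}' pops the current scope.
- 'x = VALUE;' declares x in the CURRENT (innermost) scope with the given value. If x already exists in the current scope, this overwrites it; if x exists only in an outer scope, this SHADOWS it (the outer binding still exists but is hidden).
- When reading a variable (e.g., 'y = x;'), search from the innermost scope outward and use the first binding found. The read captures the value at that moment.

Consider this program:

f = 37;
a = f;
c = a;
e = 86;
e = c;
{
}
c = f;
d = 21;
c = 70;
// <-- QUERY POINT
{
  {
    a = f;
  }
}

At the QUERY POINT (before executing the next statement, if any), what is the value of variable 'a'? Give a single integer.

Answer: 37

Derivation:
Step 1: declare f=37 at depth 0
Step 2: declare a=(read f)=37 at depth 0
Step 3: declare c=(read a)=37 at depth 0
Step 4: declare e=86 at depth 0
Step 5: declare e=(read c)=37 at depth 0
Step 6: enter scope (depth=1)
Step 7: exit scope (depth=0)
Step 8: declare c=(read f)=37 at depth 0
Step 9: declare d=21 at depth 0
Step 10: declare c=70 at depth 0
Visible at query point: a=37 c=70 d=21 e=37 f=37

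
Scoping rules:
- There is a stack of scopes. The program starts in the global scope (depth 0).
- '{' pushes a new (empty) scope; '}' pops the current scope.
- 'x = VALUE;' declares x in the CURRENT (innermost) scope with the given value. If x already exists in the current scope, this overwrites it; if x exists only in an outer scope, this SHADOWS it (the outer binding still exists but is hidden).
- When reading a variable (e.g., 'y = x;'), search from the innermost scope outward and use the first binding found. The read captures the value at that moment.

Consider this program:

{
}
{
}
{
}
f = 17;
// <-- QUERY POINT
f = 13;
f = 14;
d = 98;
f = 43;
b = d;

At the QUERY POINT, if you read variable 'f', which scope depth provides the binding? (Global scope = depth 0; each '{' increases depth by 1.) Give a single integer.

Step 1: enter scope (depth=1)
Step 2: exit scope (depth=0)
Step 3: enter scope (depth=1)
Step 4: exit scope (depth=0)
Step 5: enter scope (depth=1)
Step 6: exit scope (depth=0)
Step 7: declare f=17 at depth 0
Visible at query point: f=17

Answer: 0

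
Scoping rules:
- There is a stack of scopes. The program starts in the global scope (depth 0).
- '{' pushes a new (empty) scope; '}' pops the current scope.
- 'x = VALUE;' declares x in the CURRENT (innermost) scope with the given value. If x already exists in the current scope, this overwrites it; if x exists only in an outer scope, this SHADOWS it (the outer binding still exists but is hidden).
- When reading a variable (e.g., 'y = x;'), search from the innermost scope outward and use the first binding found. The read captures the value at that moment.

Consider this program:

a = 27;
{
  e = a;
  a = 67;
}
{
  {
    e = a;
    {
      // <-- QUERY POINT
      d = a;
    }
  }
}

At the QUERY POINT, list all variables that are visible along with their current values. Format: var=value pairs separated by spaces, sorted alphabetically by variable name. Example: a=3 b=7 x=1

Answer: a=27 e=27

Derivation:
Step 1: declare a=27 at depth 0
Step 2: enter scope (depth=1)
Step 3: declare e=(read a)=27 at depth 1
Step 4: declare a=67 at depth 1
Step 5: exit scope (depth=0)
Step 6: enter scope (depth=1)
Step 7: enter scope (depth=2)
Step 8: declare e=(read a)=27 at depth 2
Step 9: enter scope (depth=3)
Visible at query point: a=27 e=27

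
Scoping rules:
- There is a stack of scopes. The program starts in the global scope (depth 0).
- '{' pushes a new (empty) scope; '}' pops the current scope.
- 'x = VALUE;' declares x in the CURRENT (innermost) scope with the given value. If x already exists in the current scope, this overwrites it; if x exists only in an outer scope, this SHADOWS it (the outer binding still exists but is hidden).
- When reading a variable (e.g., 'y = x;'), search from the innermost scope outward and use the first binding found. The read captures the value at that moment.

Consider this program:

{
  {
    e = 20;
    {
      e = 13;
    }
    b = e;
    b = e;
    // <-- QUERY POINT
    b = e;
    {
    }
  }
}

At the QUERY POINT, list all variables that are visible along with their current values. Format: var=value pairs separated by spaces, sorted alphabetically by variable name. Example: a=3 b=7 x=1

Answer: b=20 e=20

Derivation:
Step 1: enter scope (depth=1)
Step 2: enter scope (depth=2)
Step 3: declare e=20 at depth 2
Step 4: enter scope (depth=3)
Step 5: declare e=13 at depth 3
Step 6: exit scope (depth=2)
Step 7: declare b=(read e)=20 at depth 2
Step 8: declare b=(read e)=20 at depth 2
Visible at query point: b=20 e=20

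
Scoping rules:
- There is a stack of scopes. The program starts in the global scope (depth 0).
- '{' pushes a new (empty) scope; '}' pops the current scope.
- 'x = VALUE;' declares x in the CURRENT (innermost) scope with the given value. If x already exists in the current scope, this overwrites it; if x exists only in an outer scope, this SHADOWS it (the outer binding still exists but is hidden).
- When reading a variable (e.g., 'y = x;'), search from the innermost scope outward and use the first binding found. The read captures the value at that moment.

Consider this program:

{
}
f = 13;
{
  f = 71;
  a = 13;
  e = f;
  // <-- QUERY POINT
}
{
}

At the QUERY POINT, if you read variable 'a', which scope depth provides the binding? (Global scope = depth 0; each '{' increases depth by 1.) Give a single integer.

Step 1: enter scope (depth=1)
Step 2: exit scope (depth=0)
Step 3: declare f=13 at depth 0
Step 4: enter scope (depth=1)
Step 5: declare f=71 at depth 1
Step 6: declare a=13 at depth 1
Step 7: declare e=(read f)=71 at depth 1
Visible at query point: a=13 e=71 f=71

Answer: 1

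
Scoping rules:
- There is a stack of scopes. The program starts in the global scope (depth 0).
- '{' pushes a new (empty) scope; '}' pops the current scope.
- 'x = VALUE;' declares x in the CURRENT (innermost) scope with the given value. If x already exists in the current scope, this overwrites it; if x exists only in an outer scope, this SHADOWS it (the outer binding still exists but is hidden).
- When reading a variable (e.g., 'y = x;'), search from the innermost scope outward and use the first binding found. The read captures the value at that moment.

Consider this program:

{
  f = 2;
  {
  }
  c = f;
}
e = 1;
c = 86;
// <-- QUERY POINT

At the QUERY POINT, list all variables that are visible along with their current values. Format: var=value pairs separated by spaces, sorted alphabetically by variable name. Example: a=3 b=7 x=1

Answer: c=86 e=1

Derivation:
Step 1: enter scope (depth=1)
Step 2: declare f=2 at depth 1
Step 3: enter scope (depth=2)
Step 4: exit scope (depth=1)
Step 5: declare c=(read f)=2 at depth 1
Step 6: exit scope (depth=0)
Step 7: declare e=1 at depth 0
Step 8: declare c=86 at depth 0
Visible at query point: c=86 e=1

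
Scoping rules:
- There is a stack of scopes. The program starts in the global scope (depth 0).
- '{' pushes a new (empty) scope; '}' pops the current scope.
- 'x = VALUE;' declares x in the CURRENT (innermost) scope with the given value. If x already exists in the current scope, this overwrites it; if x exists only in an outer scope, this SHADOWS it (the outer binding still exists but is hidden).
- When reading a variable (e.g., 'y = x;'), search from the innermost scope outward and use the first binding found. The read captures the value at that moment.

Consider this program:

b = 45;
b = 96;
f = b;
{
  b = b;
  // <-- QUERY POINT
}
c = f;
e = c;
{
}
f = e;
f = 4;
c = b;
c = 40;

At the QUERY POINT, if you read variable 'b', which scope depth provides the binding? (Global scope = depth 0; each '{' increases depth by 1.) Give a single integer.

Step 1: declare b=45 at depth 0
Step 2: declare b=96 at depth 0
Step 3: declare f=(read b)=96 at depth 0
Step 4: enter scope (depth=1)
Step 5: declare b=(read b)=96 at depth 1
Visible at query point: b=96 f=96

Answer: 1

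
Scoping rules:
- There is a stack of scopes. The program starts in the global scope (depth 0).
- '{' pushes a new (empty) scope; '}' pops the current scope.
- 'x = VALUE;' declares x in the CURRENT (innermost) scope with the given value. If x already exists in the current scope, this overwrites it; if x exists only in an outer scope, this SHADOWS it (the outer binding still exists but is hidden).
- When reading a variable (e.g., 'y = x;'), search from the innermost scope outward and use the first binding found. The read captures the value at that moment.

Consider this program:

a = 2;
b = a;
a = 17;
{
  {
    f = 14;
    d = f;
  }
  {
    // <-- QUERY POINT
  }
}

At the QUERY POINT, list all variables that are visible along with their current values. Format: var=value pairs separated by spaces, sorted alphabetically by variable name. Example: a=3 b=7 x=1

Step 1: declare a=2 at depth 0
Step 2: declare b=(read a)=2 at depth 0
Step 3: declare a=17 at depth 0
Step 4: enter scope (depth=1)
Step 5: enter scope (depth=2)
Step 6: declare f=14 at depth 2
Step 7: declare d=(read f)=14 at depth 2
Step 8: exit scope (depth=1)
Step 9: enter scope (depth=2)
Visible at query point: a=17 b=2

Answer: a=17 b=2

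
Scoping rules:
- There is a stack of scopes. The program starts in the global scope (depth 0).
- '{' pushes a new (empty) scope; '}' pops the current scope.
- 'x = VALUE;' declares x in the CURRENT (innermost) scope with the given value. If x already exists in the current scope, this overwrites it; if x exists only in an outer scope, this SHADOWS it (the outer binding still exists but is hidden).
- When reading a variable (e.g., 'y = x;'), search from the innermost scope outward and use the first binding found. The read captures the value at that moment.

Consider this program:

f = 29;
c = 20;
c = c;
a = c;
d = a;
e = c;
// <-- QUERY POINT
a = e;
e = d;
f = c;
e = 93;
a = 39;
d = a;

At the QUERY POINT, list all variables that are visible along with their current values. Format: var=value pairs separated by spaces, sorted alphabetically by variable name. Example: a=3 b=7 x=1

Step 1: declare f=29 at depth 0
Step 2: declare c=20 at depth 0
Step 3: declare c=(read c)=20 at depth 0
Step 4: declare a=(read c)=20 at depth 0
Step 5: declare d=(read a)=20 at depth 0
Step 6: declare e=(read c)=20 at depth 0
Visible at query point: a=20 c=20 d=20 e=20 f=29

Answer: a=20 c=20 d=20 e=20 f=29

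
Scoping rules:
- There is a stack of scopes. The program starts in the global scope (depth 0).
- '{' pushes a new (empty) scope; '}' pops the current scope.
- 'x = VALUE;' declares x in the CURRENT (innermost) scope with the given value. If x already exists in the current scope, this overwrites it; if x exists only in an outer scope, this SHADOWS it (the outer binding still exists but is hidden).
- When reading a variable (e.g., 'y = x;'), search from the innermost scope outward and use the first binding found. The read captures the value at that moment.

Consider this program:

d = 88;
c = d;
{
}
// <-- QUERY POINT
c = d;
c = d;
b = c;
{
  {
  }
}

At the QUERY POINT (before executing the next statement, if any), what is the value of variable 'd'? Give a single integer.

Step 1: declare d=88 at depth 0
Step 2: declare c=(read d)=88 at depth 0
Step 3: enter scope (depth=1)
Step 4: exit scope (depth=0)
Visible at query point: c=88 d=88

Answer: 88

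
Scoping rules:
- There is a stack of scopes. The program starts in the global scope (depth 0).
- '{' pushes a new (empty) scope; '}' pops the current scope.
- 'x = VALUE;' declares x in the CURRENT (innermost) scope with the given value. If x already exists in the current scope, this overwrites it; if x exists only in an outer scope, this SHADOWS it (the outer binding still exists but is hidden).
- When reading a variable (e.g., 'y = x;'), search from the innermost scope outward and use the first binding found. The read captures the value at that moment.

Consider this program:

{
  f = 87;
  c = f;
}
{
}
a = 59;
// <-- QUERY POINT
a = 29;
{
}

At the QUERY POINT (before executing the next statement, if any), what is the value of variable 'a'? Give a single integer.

Step 1: enter scope (depth=1)
Step 2: declare f=87 at depth 1
Step 3: declare c=(read f)=87 at depth 1
Step 4: exit scope (depth=0)
Step 5: enter scope (depth=1)
Step 6: exit scope (depth=0)
Step 7: declare a=59 at depth 0
Visible at query point: a=59

Answer: 59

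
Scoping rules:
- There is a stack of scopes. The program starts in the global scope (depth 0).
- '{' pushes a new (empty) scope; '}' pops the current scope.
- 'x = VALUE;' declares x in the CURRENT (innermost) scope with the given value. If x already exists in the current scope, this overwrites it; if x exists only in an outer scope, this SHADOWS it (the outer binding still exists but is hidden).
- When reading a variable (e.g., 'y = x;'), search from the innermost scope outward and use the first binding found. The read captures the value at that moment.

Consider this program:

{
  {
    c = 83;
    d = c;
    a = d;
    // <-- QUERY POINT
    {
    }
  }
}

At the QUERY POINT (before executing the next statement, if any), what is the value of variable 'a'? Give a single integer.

Step 1: enter scope (depth=1)
Step 2: enter scope (depth=2)
Step 3: declare c=83 at depth 2
Step 4: declare d=(read c)=83 at depth 2
Step 5: declare a=(read d)=83 at depth 2
Visible at query point: a=83 c=83 d=83

Answer: 83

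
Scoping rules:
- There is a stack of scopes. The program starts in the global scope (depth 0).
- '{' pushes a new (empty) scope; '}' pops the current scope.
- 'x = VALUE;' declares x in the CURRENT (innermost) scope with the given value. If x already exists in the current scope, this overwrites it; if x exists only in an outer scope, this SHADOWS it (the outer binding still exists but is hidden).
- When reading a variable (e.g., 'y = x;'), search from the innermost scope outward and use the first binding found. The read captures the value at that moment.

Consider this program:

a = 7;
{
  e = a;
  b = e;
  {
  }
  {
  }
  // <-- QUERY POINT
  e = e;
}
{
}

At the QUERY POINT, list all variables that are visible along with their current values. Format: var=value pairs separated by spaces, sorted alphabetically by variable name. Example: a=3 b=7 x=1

Answer: a=7 b=7 e=7

Derivation:
Step 1: declare a=7 at depth 0
Step 2: enter scope (depth=1)
Step 3: declare e=(read a)=7 at depth 1
Step 4: declare b=(read e)=7 at depth 1
Step 5: enter scope (depth=2)
Step 6: exit scope (depth=1)
Step 7: enter scope (depth=2)
Step 8: exit scope (depth=1)
Visible at query point: a=7 b=7 e=7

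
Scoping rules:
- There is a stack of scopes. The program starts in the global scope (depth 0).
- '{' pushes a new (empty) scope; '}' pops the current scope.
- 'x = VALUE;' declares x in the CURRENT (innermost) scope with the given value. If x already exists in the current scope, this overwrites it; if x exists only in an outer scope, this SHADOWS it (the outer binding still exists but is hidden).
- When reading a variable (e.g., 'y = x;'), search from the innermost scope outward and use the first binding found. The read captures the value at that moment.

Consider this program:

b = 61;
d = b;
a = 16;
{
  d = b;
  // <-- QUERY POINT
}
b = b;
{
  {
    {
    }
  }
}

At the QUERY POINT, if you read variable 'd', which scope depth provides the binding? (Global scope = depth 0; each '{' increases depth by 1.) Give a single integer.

Step 1: declare b=61 at depth 0
Step 2: declare d=(read b)=61 at depth 0
Step 3: declare a=16 at depth 0
Step 4: enter scope (depth=1)
Step 5: declare d=(read b)=61 at depth 1
Visible at query point: a=16 b=61 d=61

Answer: 1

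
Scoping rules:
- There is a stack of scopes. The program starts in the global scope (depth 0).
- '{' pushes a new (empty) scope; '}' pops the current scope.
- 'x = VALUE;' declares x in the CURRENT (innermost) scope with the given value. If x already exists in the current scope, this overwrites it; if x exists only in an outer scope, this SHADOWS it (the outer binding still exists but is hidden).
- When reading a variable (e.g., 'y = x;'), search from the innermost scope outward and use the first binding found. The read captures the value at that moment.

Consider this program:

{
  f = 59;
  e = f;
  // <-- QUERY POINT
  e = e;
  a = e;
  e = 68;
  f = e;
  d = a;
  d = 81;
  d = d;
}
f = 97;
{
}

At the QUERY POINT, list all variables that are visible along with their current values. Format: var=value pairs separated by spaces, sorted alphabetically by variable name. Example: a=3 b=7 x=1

Answer: e=59 f=59

Derivation:
Step 1: enter scope (depth=1)
Step 2: declare f=59 at depth 1
Step 3: declare e=(read f)=59 at depth 1
Visible at query point: e=59 f=59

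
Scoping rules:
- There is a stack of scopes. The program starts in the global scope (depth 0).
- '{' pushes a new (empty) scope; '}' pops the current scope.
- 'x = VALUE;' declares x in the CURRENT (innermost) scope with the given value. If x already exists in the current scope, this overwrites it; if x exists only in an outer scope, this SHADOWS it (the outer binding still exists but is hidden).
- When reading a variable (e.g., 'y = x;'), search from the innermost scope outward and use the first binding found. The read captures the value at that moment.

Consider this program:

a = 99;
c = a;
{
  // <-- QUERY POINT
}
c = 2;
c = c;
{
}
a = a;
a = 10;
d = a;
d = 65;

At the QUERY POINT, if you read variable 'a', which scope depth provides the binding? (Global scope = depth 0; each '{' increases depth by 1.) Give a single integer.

Answer: 0

Derivation:
Step 1: declare a=99 at depth 0
Step 2: declare c=(read a)=99 at depth 0
Step 3: enter scope (depth=1)
Visible at query point: a=99 c=99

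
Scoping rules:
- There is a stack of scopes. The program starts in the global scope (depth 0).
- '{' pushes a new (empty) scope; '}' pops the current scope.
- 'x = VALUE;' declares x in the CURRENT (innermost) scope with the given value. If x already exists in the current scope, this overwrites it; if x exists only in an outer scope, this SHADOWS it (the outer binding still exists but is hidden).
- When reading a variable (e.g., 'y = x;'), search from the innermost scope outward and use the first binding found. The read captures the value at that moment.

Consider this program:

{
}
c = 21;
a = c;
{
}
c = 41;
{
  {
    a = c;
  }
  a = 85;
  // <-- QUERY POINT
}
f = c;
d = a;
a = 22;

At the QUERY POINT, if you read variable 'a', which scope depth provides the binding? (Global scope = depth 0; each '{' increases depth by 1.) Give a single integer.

Step 1: enter scope (depth=1)
Step 2: exit scope (depth=0)
Step 3: declare c=21 at depth 0
Step 4: declare a=(read c)=21 at depth 0
Step 5: enter scope (depth=1)
Step 6: exit scope (depth=0)
Step 7: declare c=41 at depth 0
Step 8: enter scope (depth=1)
Step 9: enter scope (depth=2)
Step 10: declare a=(read c)=41 at depth 2
Step 11: exit scope (depth=1)
Step 12: declare a=85 at depth 1
Visible at query point: a=85 c=41

Answer: 1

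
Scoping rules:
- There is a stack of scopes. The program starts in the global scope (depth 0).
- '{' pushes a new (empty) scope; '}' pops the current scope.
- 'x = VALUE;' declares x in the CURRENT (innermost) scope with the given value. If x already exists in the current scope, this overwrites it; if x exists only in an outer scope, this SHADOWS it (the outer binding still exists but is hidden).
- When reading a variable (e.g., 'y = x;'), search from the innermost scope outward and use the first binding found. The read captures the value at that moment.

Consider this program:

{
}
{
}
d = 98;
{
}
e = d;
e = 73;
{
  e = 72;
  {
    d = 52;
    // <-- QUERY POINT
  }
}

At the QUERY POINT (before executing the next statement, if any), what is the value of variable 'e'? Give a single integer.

Step 1: enter scope (depth=1)
Step 2: exit scope (depth=0)
Step 3: enter scope (depth=1)
Step 4: exit scope (depth=0)
Step 5: declare d=98 at depth 0
Step 6: enter scope (depth=1)
Step 7: exit scope (depth=0)
Step 8: declare e=(read d)=98 at depth 0
Step 9: declare e=73 at depth 0
Step 10: enter scope (depth=1)
Step 11: declare e=72 at depth 1
Step 12: enter scope (depth=2)
Step 13: declare d=52 at depth 2
Visible at query point: d=52 e=72

Answer: 72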